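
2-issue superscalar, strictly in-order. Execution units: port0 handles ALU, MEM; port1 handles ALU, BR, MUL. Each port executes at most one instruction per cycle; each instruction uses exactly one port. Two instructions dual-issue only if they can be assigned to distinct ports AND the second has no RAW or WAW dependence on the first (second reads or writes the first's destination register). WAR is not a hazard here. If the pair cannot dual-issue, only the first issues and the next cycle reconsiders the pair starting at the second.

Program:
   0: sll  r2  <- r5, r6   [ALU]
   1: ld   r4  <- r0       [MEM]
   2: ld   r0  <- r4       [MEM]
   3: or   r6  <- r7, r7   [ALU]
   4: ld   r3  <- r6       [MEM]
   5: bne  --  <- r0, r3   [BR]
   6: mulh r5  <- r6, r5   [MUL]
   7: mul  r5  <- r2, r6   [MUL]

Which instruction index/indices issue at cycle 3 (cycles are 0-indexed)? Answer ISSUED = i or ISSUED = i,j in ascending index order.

ISSUED = 5

0. sll/ld @i0&i1  | dual
1. ld/or @i2&i3  | dual
2. ld @i4  | RAW r3
3. bne @i5  | no-port BR/MUL
4. mulh @i6  | no-port MUL/MUL
5. mul @i7  | tail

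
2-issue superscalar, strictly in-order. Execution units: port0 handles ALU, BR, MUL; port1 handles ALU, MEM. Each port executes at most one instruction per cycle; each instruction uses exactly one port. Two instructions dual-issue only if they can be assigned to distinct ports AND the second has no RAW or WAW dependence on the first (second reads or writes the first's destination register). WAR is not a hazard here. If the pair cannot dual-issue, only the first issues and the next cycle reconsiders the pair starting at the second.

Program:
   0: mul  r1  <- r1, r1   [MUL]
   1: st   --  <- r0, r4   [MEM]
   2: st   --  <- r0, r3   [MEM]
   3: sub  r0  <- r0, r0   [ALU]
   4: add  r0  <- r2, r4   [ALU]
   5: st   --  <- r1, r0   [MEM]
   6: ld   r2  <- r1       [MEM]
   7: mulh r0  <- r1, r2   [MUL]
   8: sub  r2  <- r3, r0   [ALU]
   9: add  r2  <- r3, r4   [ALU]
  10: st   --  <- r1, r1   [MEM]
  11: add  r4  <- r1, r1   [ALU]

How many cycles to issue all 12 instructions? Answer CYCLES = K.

t=0 i0+i1:mul+st ; 2-wide
t=1 i2+i3:st+sub ; 2-wide
t=2 i4:add ; RAW r0
t=3 i5:st ; no-port MEM/MEM
t=4 i6:ld ; RAW r2
t=5 i7:mulh ; RAW r0
t=6 i8:sub ; WAW r2
t=7 i9+i10:add+st ; 2-wide
t=8 i11:add ; tail

CYCLES = 9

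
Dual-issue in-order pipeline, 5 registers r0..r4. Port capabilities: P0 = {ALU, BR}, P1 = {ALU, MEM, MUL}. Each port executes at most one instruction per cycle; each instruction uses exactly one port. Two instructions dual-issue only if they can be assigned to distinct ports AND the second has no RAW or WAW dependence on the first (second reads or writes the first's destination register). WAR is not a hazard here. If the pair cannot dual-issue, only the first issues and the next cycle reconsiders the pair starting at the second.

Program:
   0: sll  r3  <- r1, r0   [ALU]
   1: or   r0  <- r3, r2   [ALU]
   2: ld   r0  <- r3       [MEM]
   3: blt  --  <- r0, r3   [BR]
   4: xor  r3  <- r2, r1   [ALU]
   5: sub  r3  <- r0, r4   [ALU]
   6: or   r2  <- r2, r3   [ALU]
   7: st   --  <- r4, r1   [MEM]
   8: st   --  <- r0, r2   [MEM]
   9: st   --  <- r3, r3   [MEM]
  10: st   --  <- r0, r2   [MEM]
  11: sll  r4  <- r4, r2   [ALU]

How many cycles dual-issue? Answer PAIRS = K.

PAIRS = 3

0. sll.ALU @i0  | RAW r3
1. or.ALU @i1  | WAW r0
2. ld.MEM @i2  | RAW r0
3. blt.BR;xor.ALU @i3&i4  | pair
4. sub.ALU @i5  | RAW r3
5. or.ALU;st.MEM @i6&i7  | pair
6. st.MEM @i8  | no-port MEM/MEM
7. st.MEM @i9  | no-port MEM/MEM
8. st.MEM;sll.ALU @i10&i11  | pair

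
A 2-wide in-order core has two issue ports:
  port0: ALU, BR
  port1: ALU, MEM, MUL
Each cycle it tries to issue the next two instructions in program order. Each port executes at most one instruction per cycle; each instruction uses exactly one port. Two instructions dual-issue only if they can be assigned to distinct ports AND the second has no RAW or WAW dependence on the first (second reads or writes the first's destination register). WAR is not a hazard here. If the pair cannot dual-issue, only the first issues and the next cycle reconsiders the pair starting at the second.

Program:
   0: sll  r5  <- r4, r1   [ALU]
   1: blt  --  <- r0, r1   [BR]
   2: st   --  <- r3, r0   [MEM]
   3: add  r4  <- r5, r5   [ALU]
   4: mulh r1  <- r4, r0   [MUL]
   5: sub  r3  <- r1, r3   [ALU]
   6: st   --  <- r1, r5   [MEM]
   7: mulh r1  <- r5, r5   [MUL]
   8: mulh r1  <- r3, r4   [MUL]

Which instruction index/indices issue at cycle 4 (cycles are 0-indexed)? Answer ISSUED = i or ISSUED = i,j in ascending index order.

ISSUED = 7

0. sll;blt @i0&i1  | pair
1. st;add @i2&i3  | pair
2. mulh @i4  | RAW r1
3. sub;st @i5&i6  | pair
4. mulh @i7  | no-port MUL/MUL
5. mulh @i8  | tail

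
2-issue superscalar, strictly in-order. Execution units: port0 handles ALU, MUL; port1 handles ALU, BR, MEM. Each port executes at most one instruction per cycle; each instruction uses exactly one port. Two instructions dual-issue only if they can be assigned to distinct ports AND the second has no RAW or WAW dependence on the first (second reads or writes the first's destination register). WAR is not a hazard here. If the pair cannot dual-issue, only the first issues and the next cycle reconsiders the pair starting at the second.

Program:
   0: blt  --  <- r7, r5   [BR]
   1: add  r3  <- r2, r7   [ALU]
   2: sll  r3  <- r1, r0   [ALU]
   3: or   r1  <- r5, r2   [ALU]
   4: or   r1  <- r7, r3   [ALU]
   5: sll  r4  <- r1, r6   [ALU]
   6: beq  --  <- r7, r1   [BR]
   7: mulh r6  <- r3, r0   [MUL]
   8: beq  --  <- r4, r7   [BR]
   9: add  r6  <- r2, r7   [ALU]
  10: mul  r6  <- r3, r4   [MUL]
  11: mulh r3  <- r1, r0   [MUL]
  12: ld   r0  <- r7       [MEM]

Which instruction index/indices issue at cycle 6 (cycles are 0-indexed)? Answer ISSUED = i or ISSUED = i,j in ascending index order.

ISSUED = 10

  cy0 -> i0&i1 (blt.BR+add.ALU) 2-wide
  cy1 -> i2&i3 (sll.ALU+or.ALU) 2-wide
  cy2 -> i4 (or.ALU) RAW r1
  cy3 -> i5&i6 (sll.ALU+beq.BR) 2-wide
  cy4 -> i7&i8 (mulh.MUL+beq.BR) 2-wide
  cy5 -> i9 (add.ALU) WAW r6
  cy6 -> i10 (mul.MUL) no-port MUL/MUL
  cy7 -> i11&i12 (mulh.MUL+ld.MEM) 2-wide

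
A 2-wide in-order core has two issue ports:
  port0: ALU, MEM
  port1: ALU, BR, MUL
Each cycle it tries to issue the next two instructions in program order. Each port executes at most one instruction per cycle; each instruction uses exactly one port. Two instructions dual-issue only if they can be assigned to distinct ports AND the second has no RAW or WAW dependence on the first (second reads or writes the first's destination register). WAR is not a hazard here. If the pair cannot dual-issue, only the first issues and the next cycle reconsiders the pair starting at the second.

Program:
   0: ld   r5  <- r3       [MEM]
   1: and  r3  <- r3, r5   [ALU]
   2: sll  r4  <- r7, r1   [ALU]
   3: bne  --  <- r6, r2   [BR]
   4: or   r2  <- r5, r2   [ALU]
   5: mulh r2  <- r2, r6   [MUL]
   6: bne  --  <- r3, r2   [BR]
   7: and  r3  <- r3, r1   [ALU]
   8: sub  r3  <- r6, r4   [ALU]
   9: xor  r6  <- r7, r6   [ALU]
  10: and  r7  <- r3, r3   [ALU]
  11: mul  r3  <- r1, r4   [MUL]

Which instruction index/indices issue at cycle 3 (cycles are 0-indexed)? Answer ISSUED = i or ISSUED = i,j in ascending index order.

ISSUED = 5

  cy0 -> i0 (ld.MEM) RAW r5
  cy1 -> i1&i2 (and.ALU;sll.ALU) dual
  cy2 -> i3&i4 (bne.BR;or.ALU) dual
  cy3 -> i5 (mulh.MUL) no-port MUL/BR
  cy4 -> i6&i7 (bne.BR;and.ALU) dual
  cy5 -> i8&i9 (sub.ALU;xor.ALU) dual
  cy6 -> i10&i11 (and.ALU;mul.MUL) dual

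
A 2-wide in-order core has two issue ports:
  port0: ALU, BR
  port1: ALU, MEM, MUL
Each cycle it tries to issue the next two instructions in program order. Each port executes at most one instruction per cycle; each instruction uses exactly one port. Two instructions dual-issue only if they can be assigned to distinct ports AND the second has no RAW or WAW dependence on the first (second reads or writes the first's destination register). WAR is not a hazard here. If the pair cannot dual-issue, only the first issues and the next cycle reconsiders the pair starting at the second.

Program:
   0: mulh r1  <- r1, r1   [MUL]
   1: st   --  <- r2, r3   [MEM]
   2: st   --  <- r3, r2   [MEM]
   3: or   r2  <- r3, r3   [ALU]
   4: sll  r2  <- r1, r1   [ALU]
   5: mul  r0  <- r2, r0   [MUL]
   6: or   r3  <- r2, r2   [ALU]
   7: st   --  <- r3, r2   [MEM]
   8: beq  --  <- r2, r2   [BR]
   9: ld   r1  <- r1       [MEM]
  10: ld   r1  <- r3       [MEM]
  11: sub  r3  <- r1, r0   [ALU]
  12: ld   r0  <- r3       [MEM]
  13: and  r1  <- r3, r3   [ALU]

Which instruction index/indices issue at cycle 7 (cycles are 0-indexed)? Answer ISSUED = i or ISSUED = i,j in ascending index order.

t=0 i0:mulh ; no-port MUL/MEM
t=1 i1:st ; no-port MEM/MEM
t=2 i2,i3:st;or ; pair
t=3 i4:sll ; RAW r2
t=4 i5,i6:mul;or ; pair
t=5 i7,i8:st;beq ; pair
t=6 i9:ld ; no-port MEM/MEM
t=7 i10:ld ; RAW r1
t=8 i11:sub ; RAW r3
t=9 i12,i13:ld;and ; pair

ISSUED = 10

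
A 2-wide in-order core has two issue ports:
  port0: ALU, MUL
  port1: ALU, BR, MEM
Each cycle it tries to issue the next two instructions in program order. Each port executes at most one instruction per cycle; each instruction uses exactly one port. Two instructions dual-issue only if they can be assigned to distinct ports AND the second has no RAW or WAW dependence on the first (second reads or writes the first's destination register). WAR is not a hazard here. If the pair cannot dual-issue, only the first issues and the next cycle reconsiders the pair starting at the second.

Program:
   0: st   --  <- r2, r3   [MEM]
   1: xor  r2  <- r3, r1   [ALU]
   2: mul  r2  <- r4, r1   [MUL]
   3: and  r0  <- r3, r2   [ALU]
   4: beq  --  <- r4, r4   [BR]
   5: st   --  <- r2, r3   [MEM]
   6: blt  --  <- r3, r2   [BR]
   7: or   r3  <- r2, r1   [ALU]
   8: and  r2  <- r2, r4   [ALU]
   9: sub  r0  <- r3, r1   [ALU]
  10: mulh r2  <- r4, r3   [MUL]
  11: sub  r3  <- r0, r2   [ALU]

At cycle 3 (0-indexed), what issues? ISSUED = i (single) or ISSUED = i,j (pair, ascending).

ISSUED = 5

t=0 i0+i1:st.MEM+xor.ALU ; dual
t=1 i2:mul.MUL ; RAW r2
t=2 i3+i4:and.ALU+beq.BR ; dual
t=3 i5:st.MEM ; no-port MEM/BR
t=4 i6+i7:blt.BR+or.ALU ; dual
t=5 i8+i9:and.ALU+sub.ALU ; dual
t=6 i10:mulh.MUL ; RAW r2
t=7 i11:sub.ALU ; tail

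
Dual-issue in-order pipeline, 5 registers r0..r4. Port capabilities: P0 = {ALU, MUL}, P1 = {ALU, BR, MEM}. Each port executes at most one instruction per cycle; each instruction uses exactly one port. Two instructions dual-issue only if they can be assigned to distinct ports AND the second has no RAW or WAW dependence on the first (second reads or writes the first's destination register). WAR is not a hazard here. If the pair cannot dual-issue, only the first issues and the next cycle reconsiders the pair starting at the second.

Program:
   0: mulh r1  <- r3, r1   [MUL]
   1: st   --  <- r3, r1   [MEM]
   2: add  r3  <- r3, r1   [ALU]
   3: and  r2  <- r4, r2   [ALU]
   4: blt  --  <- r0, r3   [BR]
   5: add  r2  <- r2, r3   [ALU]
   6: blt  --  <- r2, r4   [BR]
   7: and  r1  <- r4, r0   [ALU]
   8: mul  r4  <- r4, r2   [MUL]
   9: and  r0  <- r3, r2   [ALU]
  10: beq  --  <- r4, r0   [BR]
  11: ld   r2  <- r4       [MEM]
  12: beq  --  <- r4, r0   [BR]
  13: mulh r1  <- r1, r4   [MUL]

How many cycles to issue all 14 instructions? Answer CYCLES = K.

#0 head=0: mulh.MUL i0 RAW r1
#1 head=1: st.MEM+add.ALU i1&i2 dual
#2 head=3: and.ALU+blt.BR i3&i4 dual
#3 head=5: add.ALU i5 RAW r2
#4 head=6: blt.BR+and.ALU i6&i7 dual
#5 head=8: mul.MUL+and.ALU i8&i9 dual
#6 head=10: beq.BR i10 no-port BR/MEM
#7 head=11: ld.MEM i11 no-port MEM/BR
#8 head=12: beq.BR+mulh.MUL i12&i13 dual

CYCLES = 9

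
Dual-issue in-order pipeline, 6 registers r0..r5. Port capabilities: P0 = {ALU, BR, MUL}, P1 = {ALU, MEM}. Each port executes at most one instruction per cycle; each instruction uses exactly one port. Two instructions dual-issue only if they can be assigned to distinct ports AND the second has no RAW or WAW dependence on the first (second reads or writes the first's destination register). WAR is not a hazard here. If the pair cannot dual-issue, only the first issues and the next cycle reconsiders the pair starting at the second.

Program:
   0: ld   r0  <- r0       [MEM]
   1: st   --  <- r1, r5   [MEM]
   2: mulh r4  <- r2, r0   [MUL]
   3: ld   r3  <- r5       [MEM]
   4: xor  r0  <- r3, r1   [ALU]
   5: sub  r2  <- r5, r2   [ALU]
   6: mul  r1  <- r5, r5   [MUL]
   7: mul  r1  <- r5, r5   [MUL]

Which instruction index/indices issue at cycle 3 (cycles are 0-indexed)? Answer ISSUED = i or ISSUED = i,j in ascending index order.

ISSUED = 4,5

[0] i0  ld.MEM  -- no-port MEM/MEM
[1] i1/i2  st.MEM mulh.MUL  -- pair
[2] i3  ld.MEM  -- RAW r3
[3] i4/i5  xor.ALU sub.ALU  -- pair
[4] i6  mul.MUL  -- no-port MUL/MUL
[5] i7  mul.MUL  -- tail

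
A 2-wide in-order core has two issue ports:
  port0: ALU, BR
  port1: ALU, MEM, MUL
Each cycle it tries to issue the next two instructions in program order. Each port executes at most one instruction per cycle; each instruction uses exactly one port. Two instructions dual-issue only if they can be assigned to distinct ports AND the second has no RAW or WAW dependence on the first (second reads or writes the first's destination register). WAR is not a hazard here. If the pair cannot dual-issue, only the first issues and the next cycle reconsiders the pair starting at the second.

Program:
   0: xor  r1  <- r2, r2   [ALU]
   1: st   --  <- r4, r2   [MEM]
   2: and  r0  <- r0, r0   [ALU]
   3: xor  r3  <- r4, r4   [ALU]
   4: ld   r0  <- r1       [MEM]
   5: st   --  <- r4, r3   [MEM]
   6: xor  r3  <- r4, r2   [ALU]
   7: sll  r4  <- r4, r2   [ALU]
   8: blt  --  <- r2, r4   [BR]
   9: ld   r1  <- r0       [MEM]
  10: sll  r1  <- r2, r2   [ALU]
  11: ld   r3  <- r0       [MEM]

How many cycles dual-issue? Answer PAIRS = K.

PAIRS = 5

t=0 i0+i1:xor;st ; dual
t=1 i2+i3:and;xor ; dual
t=2 i4:ld ; no-port MEM/MEM
t=3 i5+i6:st;xor ; dual
t=4 i7:sll ; RAW r4
t=5 i8+i9:blt;ld ; dual
t=6 i10+i11:sll;ld ; dual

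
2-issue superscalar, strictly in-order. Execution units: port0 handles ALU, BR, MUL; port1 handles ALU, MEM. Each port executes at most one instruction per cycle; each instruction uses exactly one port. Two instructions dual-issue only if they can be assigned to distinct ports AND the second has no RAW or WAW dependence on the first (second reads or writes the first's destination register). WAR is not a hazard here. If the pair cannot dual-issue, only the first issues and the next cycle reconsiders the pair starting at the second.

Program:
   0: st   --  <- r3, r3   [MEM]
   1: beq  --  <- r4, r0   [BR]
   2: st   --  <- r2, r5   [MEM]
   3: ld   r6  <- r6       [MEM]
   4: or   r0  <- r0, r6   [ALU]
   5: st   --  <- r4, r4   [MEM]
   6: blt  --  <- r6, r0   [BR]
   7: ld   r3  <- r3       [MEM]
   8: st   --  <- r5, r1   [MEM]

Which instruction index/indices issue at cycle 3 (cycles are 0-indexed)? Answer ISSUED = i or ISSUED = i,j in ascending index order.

0. st.MEM/beq.BR @i0&i1  | dual
1. st.MEM @i2  | no-port MEM/MEM
2. ld.MEM @i3  | RAW r6
3. or.ALU/st.MEM @i4&i5  | dual
4. blt.BR/ld.MEM @i6&i7  | dual
5. st.MEM @i8  | tail

ISSUED = 4,5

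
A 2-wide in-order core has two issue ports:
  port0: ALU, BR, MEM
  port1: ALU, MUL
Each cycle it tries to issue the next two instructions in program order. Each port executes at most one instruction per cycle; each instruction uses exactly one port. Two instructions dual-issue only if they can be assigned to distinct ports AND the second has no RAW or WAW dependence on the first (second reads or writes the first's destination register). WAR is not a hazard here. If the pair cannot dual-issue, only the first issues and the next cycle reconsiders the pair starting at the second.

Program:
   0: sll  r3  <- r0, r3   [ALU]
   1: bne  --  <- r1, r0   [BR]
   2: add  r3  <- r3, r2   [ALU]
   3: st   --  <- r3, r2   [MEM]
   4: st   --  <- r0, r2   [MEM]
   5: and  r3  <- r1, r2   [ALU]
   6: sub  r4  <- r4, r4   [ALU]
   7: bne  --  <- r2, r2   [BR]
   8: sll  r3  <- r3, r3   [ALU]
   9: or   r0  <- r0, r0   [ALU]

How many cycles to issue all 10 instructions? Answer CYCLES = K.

c0: i0+i1 sll+bne  pair
c1: i2 add  RAW r3
c2: i3 st  no-port MEM/MEM
c3: i4+i5 st+and  pair
c4: i6+i7 sub+bne  pair
c5: i8+i9 sll+or  pair

CYCLES = 6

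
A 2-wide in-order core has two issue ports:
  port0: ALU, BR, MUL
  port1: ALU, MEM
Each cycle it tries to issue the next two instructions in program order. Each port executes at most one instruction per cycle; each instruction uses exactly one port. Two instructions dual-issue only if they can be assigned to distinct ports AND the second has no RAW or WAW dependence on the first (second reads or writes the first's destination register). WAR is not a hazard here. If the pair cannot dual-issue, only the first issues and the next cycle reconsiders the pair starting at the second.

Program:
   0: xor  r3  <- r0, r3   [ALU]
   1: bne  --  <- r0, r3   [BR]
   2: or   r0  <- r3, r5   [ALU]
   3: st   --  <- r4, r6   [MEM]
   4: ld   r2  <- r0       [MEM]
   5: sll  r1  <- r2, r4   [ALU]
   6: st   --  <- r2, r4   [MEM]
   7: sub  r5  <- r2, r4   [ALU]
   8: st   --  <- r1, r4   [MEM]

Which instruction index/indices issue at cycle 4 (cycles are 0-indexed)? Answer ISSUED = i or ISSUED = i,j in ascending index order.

0. xor @i0  | RAW r3
1. bne;or @i1/i2  | pair
2. st @i3  | no-port MEM/MEM
3. ld @i4  | RAW r2
4. sll;st @i5/i6  | pair
5. sub;st @i7/i8  | pair

ISSUED = 5,6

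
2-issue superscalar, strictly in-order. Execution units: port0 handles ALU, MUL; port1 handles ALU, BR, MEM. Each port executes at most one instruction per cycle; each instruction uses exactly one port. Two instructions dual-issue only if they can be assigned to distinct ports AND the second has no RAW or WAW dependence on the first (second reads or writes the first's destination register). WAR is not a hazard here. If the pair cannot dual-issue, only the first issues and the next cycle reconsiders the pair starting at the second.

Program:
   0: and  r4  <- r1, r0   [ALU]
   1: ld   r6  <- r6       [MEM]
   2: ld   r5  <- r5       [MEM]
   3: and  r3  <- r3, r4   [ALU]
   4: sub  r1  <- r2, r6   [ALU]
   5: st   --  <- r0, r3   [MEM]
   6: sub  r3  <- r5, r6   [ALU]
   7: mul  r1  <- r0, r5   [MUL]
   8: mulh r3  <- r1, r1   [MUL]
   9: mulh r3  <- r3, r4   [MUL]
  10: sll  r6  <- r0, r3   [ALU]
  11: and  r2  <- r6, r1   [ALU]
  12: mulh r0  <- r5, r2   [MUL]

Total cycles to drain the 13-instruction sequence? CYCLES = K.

c0: i0,i1 and;ld  2-wide
c1: i2,i3 ld;and  2-wide
c2: i4,i5 sub;st  2-wide
c3: i6,i7 sub;mul  2-wide
c4: i8 mulh  no-port MUL/MUL
c5: i9 mulh  RAW r3
c6: i10 sll  RAW r6
c7: i11 and  RAW r2
c8: i12 mulh  tail

CYCLES = 9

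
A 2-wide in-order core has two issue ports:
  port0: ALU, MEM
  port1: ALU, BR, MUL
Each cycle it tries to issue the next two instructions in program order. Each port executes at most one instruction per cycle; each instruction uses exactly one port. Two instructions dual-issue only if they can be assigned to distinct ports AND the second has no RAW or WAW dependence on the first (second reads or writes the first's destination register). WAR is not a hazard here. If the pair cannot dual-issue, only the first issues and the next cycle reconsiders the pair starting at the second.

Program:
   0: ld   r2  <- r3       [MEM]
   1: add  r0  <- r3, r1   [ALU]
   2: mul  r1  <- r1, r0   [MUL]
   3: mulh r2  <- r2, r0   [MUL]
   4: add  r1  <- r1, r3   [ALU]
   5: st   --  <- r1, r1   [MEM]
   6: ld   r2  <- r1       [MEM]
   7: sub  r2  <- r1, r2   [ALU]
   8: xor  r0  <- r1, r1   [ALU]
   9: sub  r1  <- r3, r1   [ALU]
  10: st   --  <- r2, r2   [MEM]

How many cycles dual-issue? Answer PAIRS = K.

0. ld.MEM+add.ALU @i0/i1  | pair
1. mul.MUL @i2  | no-port MUL/MUL
2. mulh.MUL+add.ALU @i3/i4  | pair
3. st.MEM @i5  | no-port MEM/MEM
4. ld.MEM @i6  | RAW+WAW r2
5. sub.ALU+xor.ALU @i7/i8  | pair
6. sub.ALU+st.MEM @i9/i10  | pair

PAIRS = 4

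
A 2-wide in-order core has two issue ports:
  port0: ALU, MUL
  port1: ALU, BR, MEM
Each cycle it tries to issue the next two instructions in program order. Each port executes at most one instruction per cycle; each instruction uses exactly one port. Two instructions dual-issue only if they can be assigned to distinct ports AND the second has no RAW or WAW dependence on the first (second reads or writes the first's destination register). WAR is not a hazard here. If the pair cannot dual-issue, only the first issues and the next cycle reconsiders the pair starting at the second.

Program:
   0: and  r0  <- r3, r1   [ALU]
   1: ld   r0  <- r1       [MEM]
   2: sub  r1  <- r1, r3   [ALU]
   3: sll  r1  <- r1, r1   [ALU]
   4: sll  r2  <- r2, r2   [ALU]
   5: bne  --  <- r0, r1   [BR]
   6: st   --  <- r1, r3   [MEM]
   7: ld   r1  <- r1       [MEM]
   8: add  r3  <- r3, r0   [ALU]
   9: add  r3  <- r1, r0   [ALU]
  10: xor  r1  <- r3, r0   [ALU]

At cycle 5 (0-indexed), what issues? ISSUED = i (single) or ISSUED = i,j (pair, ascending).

ISSUED = 7,8

  cy0 -> i0 (and.ALU) WAW r0
  cy1 -> i1&i2 (ld.MEM;sub.ALU) 2-wide
  cy2 -> i3&i4 (sll.ALU;sll.ALU) 2-wide
  cy3 -> i5 (bne.BR) no-port BR/MEM
  cy4 -> i6 (st.MEM) no-port MEM/MEM
  cy5 -> i7&i8 (ld.MEM;add.ALU) 2-wide
  cy6 -> i9 (add.ALU) RAW r3
  cy7 -> i10 (xor.ALU) tail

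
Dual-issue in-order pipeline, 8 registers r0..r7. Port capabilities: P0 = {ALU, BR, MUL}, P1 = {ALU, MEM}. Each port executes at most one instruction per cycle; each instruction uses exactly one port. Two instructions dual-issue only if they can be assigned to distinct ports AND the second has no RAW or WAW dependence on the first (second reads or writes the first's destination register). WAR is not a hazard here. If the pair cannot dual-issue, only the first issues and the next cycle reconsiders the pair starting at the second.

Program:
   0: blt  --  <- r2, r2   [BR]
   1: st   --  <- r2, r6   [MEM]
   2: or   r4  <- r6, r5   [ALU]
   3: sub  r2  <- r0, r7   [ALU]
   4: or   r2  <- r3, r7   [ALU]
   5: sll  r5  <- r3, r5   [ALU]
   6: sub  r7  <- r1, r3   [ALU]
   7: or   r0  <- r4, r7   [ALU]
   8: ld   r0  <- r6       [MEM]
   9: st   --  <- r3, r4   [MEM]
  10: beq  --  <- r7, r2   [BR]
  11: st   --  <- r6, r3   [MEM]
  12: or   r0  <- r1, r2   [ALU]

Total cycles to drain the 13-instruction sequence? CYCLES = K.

CYCLES = 8

#0 head=0: blt.BR st.MEM i0/i1 dual
#1 head=2: or.ALU sub.ALU i2/i3 dual
#2 head=4: or.ALU sll.ALU i4/i5 dual
#3 head=6: sub.ALU i6 RAW r7
#4 head=7: or.ALU i7 WAW r0
#5 head=8: ld.MEM i8 no-port MEM/MEM
#6 head=9: st.MEM beq.BR i9/i10 dual
#7 head=11: st.MEM or.ALU i11/i12 dual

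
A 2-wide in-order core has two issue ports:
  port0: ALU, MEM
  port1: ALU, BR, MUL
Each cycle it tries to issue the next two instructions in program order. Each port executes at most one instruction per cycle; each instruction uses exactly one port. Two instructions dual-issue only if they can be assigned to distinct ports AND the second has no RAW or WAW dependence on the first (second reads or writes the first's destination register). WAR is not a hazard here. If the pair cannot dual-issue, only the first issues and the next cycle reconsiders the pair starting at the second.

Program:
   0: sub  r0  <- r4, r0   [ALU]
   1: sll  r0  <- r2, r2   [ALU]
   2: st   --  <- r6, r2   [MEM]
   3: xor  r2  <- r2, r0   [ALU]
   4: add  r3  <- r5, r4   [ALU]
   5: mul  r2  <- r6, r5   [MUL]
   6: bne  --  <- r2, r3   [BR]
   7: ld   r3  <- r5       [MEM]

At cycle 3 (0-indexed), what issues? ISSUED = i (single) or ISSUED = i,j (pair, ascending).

c0: i0 sub  WAW r0
c1: i1/i2 sll+st  2-wide
c2: i3/i4 xor+add  2-wide
c3: i5 mul  no-port MUL/BR
c4: i6/i7 bne+ld  2-wide

ISSUED = 5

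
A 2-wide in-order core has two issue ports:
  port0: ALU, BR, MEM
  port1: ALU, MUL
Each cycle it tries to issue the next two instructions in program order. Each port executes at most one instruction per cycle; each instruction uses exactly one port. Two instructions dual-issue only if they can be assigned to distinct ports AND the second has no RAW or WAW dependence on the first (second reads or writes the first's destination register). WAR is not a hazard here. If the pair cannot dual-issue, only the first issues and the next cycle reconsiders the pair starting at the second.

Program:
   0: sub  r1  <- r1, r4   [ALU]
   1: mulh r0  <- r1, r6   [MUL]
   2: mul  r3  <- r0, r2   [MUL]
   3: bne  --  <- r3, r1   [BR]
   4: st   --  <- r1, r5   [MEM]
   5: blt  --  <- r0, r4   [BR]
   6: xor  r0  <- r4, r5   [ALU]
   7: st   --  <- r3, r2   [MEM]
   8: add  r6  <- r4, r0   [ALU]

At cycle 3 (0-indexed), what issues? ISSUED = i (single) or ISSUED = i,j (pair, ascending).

#0 head=0: sub.ALU i0 RAW r1
#1 head=1: mulh.MUL i1 no-port MUL/MUL
#2 head=2: mul.MUL i2 RAW r3
#3 head=3: bne.BR i3 no-port BR/MEM
#4 head=4: st.MEM i4 no-port MEM/BR
#5 head=5: blt.BR+xor.ALU i5+i6 2-wide
#6 head=7: st.MEM+add.ALU i7+i8 2-wide

ISSUED = 3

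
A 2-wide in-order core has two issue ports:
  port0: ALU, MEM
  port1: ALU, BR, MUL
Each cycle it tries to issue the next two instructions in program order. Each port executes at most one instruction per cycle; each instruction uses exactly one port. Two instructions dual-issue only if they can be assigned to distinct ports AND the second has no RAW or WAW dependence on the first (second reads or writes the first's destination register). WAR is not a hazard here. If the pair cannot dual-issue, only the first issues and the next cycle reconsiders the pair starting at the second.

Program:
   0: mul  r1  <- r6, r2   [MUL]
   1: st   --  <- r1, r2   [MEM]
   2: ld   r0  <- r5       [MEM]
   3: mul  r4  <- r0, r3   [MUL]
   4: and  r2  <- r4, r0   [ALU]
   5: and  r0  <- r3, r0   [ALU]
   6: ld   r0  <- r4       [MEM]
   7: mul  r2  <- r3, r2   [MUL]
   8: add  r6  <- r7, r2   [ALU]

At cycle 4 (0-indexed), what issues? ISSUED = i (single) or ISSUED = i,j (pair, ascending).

ISSUED = 4,5

0. mul.MUL @i0  | RAW r1
1. st.MEM @i1  | no-port MEM/MEM
2. ld.MEM @i2  | RAW r0
3. mul.MUL @i3  | RAW r4
4. and.ALU+and.ALU @i4,i5  | 2-wide
5. ld.MEM+mul.MUL @i6,i7  | 2-wide
6. add.ALU @i8  | tail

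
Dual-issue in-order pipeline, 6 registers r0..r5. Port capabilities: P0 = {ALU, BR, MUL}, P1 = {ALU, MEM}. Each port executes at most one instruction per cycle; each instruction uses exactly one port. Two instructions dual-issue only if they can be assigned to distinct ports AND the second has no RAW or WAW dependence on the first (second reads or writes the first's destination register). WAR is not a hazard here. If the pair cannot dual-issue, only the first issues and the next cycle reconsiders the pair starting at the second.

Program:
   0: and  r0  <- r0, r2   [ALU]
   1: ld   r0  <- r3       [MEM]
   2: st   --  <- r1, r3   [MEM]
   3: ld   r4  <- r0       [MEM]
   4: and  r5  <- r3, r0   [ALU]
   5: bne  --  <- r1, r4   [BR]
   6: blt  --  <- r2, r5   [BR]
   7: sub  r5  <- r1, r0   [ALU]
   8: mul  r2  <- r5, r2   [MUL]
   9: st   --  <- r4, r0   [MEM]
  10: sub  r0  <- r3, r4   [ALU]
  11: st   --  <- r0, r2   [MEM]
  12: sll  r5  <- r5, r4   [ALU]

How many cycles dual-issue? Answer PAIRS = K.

PAIRS = 4

#0 head=0: and.ALU i0 WAW r0
#1 head=1: ld.MEM i1 no-port MEM/MEM
#2 head=2: st.MEM i2 no-port MEM/MEM
#3 head=3: ld.MEM;and.ALU i3,i4 2-wide
#4 head=5: bne.BR i5 no-port BR/BR
#5 head=6: blt.BR;sub.ALU i6,i7 2-wide
#6 head=8: mul.MUL;st.MEM i8,i9 2-wide
#7 head=10: sub.ALU i10 RAW r0
#8 head=11: st.MEM;sll.ALU i11,i12 2-wide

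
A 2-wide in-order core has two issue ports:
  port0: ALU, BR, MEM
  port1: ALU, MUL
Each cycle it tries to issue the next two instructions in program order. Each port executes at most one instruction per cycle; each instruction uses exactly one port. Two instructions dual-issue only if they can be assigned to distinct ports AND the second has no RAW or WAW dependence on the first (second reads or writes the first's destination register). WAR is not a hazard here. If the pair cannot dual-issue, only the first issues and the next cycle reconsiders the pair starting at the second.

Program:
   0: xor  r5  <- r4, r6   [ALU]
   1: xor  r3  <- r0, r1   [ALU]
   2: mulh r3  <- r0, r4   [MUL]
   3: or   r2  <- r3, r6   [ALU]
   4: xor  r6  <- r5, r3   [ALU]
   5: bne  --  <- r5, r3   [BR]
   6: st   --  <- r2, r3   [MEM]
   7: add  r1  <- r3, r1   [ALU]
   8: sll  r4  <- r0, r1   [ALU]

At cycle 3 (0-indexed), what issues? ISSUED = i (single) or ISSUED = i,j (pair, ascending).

ISSUED = 5

0. xor+xor @i0,i1  | dual
1. mulh @i2  | RAW r3
2. or+xor @i3,i4  | dual
3. bne @i5  | no-port BR/MEM
4. st+add @i6,i7  | dual
5. sll @i8  | tail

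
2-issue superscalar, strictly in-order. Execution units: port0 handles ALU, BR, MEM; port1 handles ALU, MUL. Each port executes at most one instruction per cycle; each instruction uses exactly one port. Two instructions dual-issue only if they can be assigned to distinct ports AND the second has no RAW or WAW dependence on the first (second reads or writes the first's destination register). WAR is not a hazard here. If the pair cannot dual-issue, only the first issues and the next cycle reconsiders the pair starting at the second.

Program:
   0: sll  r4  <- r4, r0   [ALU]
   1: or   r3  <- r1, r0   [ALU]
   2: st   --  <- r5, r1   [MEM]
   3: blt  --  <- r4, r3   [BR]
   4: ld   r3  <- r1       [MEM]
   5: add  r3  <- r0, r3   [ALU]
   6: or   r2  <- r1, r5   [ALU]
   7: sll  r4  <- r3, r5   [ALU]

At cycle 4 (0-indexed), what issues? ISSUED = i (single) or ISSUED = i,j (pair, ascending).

ISSUED = 5,6

c0: i0/i1 sll.ALU;or.ALU  pair
c1: i2 st.MEM  no-port MEM/BR
c2: i3 blt.BR  no-port BR/MEM
c3: i4 ld.MEM  RAW+WAW r3
c4: i5/i6 add.ALU;or.ALU  pair
c5: i7 sll.ALU  tail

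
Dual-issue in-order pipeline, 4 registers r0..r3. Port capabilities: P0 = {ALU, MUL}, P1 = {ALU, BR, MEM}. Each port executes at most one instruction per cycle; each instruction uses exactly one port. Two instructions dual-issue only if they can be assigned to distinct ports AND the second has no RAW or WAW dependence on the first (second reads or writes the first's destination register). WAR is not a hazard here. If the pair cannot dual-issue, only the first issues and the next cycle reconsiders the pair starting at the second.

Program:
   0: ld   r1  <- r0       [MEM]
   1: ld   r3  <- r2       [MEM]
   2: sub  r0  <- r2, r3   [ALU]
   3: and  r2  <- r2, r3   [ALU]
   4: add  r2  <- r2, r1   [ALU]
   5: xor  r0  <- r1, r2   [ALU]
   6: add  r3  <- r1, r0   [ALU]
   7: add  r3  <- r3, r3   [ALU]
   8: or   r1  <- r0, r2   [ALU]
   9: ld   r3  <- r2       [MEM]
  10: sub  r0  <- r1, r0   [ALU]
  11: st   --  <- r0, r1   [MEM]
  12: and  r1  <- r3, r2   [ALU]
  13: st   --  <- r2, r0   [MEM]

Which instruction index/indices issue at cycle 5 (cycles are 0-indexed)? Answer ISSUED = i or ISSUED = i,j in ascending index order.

ISSUED = 6

[0] i0  ld.MEM  -- no-port MEM/MEM
[1] i1  ld.MEM  -- RAW r3
[2] i2&i3  sub.ALU/and.ALU  -- dual
[3] i4  add.ALU  -- RAW r2
[4] i5  xor.ALU  -- RAW r0
[5] i6  add.ALU  -- RAW+WAW r3
[6] i7&i8  add.ALU/or.ALU  -- dual
[7] i9&i10  ld.MEM/sub.ALU  -- dual
[8] i11&i12  st.MEM/and.ALU  -- dual
[9] i13  st.MEM  -- tail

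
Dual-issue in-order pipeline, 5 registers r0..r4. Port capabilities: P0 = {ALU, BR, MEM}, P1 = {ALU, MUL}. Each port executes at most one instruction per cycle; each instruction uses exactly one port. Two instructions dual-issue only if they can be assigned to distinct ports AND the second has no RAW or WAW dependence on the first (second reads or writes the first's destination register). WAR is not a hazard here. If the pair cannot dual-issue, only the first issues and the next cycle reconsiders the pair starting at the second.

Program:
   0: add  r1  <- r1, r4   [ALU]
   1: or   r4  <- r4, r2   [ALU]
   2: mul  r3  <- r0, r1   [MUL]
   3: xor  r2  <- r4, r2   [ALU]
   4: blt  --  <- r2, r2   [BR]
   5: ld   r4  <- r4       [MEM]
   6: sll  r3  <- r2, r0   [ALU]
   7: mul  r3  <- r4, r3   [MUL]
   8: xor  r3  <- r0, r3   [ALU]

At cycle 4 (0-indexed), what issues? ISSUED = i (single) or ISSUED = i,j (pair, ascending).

ISSUED = 7

[0] i0,i1  add;or  -- pair
[1] i2,i3  mul;xor  -- pair
[2] i4  blt  -- no-port BR/MEM
[3] i5,i6  ld;sll  -- pair
[4] i7  mul  -- RAW+WAW r3
[5] i8  xor  -- tail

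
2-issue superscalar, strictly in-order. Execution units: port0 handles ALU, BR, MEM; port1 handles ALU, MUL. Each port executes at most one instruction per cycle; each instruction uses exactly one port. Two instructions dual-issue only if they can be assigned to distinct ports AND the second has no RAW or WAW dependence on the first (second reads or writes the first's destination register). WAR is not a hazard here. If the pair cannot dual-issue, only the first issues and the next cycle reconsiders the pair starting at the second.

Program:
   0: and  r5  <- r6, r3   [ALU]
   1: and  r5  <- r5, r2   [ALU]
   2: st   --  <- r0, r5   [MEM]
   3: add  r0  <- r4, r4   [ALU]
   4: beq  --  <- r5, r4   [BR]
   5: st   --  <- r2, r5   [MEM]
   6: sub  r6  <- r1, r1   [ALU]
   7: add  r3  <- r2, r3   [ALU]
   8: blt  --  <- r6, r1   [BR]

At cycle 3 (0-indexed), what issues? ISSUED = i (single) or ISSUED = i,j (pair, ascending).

ISSUED = 4

c0: i0 and.ALU  RAW+WAW r5
c1: i1 and.ALU  RAW r5
c2: i2/i3 st.MEM add.ALU  2-wide
c3: i4 beq.BR  no-port BR/MEM
c4: i5/i6 st.MEM sub.ALU  2-wide
c5: i7/i8 add.ALU blt.BR  2-wide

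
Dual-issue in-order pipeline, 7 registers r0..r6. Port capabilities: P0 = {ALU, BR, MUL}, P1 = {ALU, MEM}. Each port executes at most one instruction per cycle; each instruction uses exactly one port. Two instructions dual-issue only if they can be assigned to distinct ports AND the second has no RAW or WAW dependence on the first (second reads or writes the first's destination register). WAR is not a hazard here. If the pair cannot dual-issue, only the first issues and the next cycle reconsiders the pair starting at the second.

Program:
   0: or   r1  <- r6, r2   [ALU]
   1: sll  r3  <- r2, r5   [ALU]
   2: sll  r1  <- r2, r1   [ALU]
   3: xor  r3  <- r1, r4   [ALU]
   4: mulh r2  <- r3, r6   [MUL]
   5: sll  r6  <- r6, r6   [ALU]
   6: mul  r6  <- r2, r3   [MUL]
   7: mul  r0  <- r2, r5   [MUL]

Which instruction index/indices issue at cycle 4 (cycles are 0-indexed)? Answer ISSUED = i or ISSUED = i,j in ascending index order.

0. or sll @i0&i1  | 2-wide
1. sll @i2  | RAW r1
2. xor @i3  | RAW r3
3. mulh sll @i4&i5  | 2-wide
4. mul @i6  | no-port MUL/MUL
5. mul @i7  | tail

ISSUED = 6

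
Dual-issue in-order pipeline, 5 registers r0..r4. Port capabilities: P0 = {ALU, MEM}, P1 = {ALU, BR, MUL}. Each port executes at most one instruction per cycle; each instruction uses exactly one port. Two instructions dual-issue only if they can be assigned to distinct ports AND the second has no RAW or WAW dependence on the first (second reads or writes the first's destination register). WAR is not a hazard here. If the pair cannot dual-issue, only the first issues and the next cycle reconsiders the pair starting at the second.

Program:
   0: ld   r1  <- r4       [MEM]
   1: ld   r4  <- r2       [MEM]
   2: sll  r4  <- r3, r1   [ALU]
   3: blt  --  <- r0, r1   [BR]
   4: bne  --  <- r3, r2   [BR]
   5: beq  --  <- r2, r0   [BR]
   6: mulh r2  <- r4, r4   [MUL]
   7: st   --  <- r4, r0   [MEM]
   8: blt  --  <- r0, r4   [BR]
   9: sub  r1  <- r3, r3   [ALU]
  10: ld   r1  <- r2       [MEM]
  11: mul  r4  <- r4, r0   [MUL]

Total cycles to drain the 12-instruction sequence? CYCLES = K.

0. ld @i0  | no-port MEM/MEM
1. ld @i1  | WAW r4
2. sll/blt @i2/i3  | 2-wide
3. bne @i4  | no-port BR/BR
4. beq @i5  | no-port BR/MUL
5. mulh/st @i6/i7  | 2-wide
6. blt/sub @i8/i9  | 2-wide
7. ld/mul @i10/i11  | 2-wide

CYCLES = 8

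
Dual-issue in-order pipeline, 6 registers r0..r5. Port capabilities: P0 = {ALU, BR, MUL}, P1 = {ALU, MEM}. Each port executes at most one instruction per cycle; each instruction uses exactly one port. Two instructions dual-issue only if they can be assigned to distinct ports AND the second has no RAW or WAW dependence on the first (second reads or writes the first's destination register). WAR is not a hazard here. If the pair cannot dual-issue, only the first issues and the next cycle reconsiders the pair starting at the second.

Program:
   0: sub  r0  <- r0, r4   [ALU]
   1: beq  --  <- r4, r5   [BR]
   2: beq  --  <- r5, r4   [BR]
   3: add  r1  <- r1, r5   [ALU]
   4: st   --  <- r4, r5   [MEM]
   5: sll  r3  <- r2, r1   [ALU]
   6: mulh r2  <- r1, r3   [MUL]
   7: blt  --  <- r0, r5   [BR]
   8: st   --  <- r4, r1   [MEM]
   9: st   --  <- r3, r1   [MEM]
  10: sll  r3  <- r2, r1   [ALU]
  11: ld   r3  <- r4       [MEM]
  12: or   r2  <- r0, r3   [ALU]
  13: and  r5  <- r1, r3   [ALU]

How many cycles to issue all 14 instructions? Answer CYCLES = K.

CYCLES = 8

#0 head=0: sub/beq i0+i1 dual
#1 head=2: beq/add i2+i3 dual
#2 head=4: st/sll i4+i5 dual
#3 head=6: mulh i6 no-port MUL/BR
#4 head=7: blt/st i7+i8 dual
#5 head=9: st/sll i9+i10 dual
#6 head=11: ld i11 RAW r3
#7 head=12: or/and i12+i13 dual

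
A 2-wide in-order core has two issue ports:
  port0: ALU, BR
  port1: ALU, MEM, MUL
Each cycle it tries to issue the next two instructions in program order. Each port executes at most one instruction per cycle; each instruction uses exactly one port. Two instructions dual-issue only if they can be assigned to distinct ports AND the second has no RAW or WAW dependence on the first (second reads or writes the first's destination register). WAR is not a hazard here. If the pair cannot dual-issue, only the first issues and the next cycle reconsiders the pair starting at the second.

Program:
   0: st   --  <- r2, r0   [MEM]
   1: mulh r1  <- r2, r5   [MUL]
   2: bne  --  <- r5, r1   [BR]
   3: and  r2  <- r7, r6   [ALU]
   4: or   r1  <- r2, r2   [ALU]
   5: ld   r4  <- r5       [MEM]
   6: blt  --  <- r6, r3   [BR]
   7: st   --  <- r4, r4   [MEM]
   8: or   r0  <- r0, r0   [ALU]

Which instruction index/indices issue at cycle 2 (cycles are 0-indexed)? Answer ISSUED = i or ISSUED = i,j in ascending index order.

ISSUED = 2,3

#0 head=0: st i0 no-port MEM/MUL
#1 head=1: mulh i1 RAW r1
#2 head=2: bne and i2&i3 pair
#3 head=4: or ld i4&i5 pair
#4 head=6: blt st i6&i7 pair
#5 head=8: or i8 tail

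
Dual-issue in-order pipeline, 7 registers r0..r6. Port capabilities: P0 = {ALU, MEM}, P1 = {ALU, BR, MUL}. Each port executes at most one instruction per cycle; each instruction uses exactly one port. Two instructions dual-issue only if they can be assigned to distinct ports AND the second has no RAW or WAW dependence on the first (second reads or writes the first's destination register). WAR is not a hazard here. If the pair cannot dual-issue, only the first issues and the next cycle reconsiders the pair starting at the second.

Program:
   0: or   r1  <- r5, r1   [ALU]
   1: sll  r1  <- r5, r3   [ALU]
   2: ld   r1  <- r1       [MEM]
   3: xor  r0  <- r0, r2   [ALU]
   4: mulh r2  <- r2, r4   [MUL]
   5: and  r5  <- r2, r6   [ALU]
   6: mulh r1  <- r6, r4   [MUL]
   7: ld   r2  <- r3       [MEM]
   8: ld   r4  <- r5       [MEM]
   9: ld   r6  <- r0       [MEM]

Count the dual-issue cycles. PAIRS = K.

  cy0 -> i0 (or) WAW r1
  cy1 -> i1 (sll) RAW+WAW r1
  cy2 -> i2+i3 (ld;xor) pair
  cy3 -> i4 (mulh) RAW r2
  cy4 -> i5+i6 (and;mulh) pair
  cy5 -> i7 (ld) no-port MEM/MEM
  cy6 -> i8 (ld) no-port MEM/MEM
  cy7 -> i9 (ld) tail

PAIRS = 2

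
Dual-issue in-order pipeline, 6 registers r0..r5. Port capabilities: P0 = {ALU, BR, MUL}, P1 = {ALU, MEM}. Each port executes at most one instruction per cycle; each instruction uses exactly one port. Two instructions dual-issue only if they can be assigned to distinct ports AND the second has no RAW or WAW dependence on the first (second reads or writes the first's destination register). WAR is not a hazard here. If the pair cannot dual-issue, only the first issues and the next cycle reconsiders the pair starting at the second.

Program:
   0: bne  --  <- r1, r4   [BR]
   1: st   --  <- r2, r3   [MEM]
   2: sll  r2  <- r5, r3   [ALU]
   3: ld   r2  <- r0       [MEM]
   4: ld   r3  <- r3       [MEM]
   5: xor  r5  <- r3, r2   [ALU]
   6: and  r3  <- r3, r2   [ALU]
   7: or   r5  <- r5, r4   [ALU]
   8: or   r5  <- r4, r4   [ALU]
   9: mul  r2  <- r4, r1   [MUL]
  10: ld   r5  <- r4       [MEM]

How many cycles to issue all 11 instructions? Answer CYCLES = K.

CYCLES = 8

[0] i0+i1  bne.BR/st.MEM  -- 2-wide
[1] i2  sll.ALU  -- WAW r2
[2] i3  ld.MEM  -- no-port MEM/MEM
[3] i4  ld.MEM  -- RAW r3
[4] i5+i6  xor.ALU/and.ALU  -- 2-wide
[5] i7  or.ALU  -- WAW r5
[6] i8+i9  or.ALU/mul.MUL  -- 2-wide
[7] i10  ld.MEM  -- tail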